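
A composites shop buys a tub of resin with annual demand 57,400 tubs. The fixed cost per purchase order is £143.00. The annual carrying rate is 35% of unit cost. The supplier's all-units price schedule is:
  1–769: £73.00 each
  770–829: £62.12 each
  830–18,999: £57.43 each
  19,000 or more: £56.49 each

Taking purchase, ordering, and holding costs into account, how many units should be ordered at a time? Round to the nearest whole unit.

Holding cost per unit per year at price C is H = 0.35·C.
For each price level, check whether its EOQ is feasible; otherwise the best quantity at that price is the breakpoint.
Tier 1 (£73.00): EOQ = 801.6 exceeds tier's upper bound 769, so this tier is dominated.
Tier 2 (£62.12): EOQ = 868.9 exceeds tier's upper bound 829, so this tier is dominated.
EOQ at £57.43 = 903.7 (feasible in tier 3): TC = 57,400×£57.43 + (57,400/903.7)×143 + (903.7/2)×0.35×£57.43 = £3,314,647.29.
EOQ at £56.49 = 911.2 < 19000, so use break Q=19000: TC = 57,400×£56.49 + (57,400/19000.0)×143 + (19000.0/2)×0.35×£56.49 = £3,430,787.26.
Lowest total cost is £3,314,647.29 at Q = 903.7.

Q* ≈ 904 tubs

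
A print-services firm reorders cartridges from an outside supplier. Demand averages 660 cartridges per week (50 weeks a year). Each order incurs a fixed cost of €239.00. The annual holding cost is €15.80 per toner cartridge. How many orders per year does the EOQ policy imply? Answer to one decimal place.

Annual demand D = 660 × 50 = 33,000.
EOQ = √(2DS/H) = √(2 × 33,000 × 239 / 15.8) ≈ 999.18.
Orders per year = D / Q* = 33,000 / 999.18 ≈ 33.027.

N ≈ 33.0 orders per year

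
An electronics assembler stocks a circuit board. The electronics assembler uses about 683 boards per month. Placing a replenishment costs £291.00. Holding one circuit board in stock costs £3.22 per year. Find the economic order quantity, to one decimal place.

Q* ≈ 1,217.1 boards

Annual demand D = 683 × 12 = 8,196.
EOQ = √(2DS / H) = √(2 × 8,196 × 291 / 3.22).
= √(4,770,072 / 3.22) = √1,481,388.8199 ≈ 1217.123.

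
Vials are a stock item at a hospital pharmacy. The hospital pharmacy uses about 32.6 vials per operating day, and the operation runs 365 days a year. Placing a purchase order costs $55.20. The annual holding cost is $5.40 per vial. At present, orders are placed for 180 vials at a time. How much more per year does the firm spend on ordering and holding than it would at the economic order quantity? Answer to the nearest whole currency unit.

Annual demand D = 32.6 × 365 = 11,899.
EOQ = √(2DS/H) = √(2 × 11,899 × 55.2 / 5.4) ≈ 493.22.
Cost at Q* = (D/Q*)S + (Q*/2)H = √(2DSH) ≈ $2,663.40.
Cost at Q = 180: (11,899/180)×55.2 + (180/2)×5.4 = $3,649.03 + $486.00 = $4,135.03.
Excess = $4,135.03 − $2,663.40 = $1,471.63.

Extra cost ≈ $1,472 per year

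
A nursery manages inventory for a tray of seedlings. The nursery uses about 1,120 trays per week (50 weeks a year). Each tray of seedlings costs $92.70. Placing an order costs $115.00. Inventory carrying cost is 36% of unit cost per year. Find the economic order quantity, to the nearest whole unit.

Q* ≈ 621 trays

Annual demand D = 1,120 × 50 = 56,000.
Holding cost H = 0.36 × $92.70 = $33.3720 per unit per year.
EOQ = √(2DS / H) = √(2 × 56,000 × 115 / 33.372).
= √(12,880,000 / 33.372) = √385,952.2953 ≈ 621.251.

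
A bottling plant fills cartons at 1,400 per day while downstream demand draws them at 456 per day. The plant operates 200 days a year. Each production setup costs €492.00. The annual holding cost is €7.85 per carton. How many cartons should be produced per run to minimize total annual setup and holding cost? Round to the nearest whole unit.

Q* ≈ 4,118 cartons

Annual demand D = 456 × 200 = 91,200.
Production build-up factor (1 − d/p) = 1 − 456/1,400 = 0.6743.
Q* = √(2DS / (H(1 − d/p))) = √(2 × 91,200 × 492 / (7.85 × 0.6743)).
= √(89,740,800 / 5.2931) ≈ 4117.543.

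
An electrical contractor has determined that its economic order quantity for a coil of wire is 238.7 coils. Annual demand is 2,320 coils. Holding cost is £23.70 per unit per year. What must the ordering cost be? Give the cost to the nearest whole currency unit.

Squaring Q* = √(2DS/H) gives Q*² = 2DS/H.
From Q* = √(2DS/H): S = Q*²H / (2D) = 238.7² × 23.7 / (2 × 2,320) = 291.0283.

S ≈ £291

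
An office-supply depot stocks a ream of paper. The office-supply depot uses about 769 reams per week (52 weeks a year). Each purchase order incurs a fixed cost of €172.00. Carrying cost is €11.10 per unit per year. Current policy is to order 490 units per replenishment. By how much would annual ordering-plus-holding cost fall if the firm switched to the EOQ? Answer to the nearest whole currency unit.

Extra cost ≈ €4,399 per year

Annual demand D = 769 × 52 = 39,988.
EOQ = √(2DS/H) = √(2 × 39,988 × 172 / 11.1) ≈ 1113.22.
Cost at Q* = (D/Q*)S + (Q*/2)H = √(2DSH) ≈ €12,356.79.
Cost at Q = 490: (39,988/490)×172 + (490/2)×11.1 = €14,036.60 + €2,719.50 = €16,756.10.
Excess = €16,756.10 − €12,356.79 = €4,399.32.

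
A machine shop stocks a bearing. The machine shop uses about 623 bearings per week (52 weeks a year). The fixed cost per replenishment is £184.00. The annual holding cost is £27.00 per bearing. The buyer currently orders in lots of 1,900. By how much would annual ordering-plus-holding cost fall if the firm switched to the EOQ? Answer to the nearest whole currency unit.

Extra cost ≈ £10,846 per year

Annual demand D = 623 × 52 = 32,396.
EOQ = √(2DS/H) = √(2 × 32,396 × 184 / 27) ≈ 664.49.
Cost at Q* = (D/Q*)S + (Q*/2)H = √(2DSH) ≈ £17,941.20.
Cost at Q = 1,900: (32,396/1,900)×184 + (1,900/2)×27 = £3,137.30 + £25,650.00 = £28,787.30.
Excess = £28,787.30 − £17,941.20 = £10,846.10.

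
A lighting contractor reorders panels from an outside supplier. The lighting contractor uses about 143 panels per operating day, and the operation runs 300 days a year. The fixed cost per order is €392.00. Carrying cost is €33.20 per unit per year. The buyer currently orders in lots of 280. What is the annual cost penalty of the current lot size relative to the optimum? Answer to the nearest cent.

Annual demand D = 143 × 300 = 42,900.
EOQ = √(2DS/H) = √(2 × 42,900 × 392 / 33.2) ≈ 1006.51.
Cost at Q* = (D/Q*)S + (Q*/2)H = √(2DSH) ≈ €33,416.10.
Cost at Q = 280: (42,900/280)×392 + (280/2)×33.2 = €60,060.00 + €4,648.00 = €64,708.00.
Excess = €64,708.00 − €33,416.10 = €31,291.90.

Extra cost ≈ €31,291.90 per year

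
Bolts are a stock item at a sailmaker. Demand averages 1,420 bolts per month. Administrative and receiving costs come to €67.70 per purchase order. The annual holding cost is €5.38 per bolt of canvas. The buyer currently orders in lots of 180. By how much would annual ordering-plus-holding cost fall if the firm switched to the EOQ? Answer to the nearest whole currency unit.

Extra cost ≈ €3,370 per year

Annual demand D = 1,420 × 12 = 17,040.
EOQ = √(2DS/H) = √(2 × 17,040 × 67.7 / 5.38) ≈ 654.87.
Cost at Q* = (D/Q*)S + (Q*/2)H = √(2DSH) ≈ €3,523.18.
Cost at Q = 180: (17,040/180)×67.7 + (180/2)×5.38 = €6,408.93 + €484.20 = €6,893.13.
Excess = €6,893.13 − €3,523.18 = €3,369.95.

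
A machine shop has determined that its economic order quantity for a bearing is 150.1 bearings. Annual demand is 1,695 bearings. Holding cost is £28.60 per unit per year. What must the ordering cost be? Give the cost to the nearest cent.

S ≈ £190.08

Squaring Q* = √(2DS/H) gives Q*² = 2DS/H.
From Q* = √(2DS/H): S = Q*²H / (2D) = 150.1² × 28.6 / (2 × 1,695) = 190.0762.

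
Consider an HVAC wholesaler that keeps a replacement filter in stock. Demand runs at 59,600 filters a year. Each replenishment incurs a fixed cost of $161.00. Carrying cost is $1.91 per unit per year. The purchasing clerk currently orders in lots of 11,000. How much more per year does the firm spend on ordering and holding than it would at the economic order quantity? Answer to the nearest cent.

Extra cost ≈ $5,322.97 per year

EOQ = √(2DS/H) = √(2 × 59,600 × 161 / 1.91) ≈ 3169.82.
Cost at Q* = (D/Q*)S + (Q*/2)H = √(2DSH) ≈ $6,054.35.
Cost at Q = 11,000: (59,600/11,000)×161 + (11,000/2)×1.91 = $872.33 + $10,505.00 = $11,377.33.
Excess = $11,377.33 − $6,054.35 = $5,322.97.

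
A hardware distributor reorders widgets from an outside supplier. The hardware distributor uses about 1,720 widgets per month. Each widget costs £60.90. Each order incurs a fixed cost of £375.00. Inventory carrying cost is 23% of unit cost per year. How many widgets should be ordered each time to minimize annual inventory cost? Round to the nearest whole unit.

Q* ≈ 1,051 widgets

Annual demand D = 1,720 × 12 = 20,640.
Holding cost H = 0.23 × £60.90 = £14.0070 per unit per year.
EOQ = √(2DS / H) = √(2 × 20,640 × 375 / 14.007).
= √(15,480,000 / 14.007) = √1,105,161.7049 ≈ 1051.267.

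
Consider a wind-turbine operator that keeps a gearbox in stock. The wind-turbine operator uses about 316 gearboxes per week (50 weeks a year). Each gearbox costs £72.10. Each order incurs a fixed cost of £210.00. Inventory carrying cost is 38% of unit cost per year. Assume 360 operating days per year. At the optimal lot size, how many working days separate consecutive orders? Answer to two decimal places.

Annual demand D = 316 × 50 = 15,800.
Holding cost H = 0.38 × £72.10 = £27.3980 per unit per year.
The optimal lot size = √(2DS/H) = √(2 × 15,800 × 210 / 27.398) ≈ 492.15.
Cycle time = Q*/D × 360 = 492.15 / 15,800 × 360 ≈ 11.213 days.

T ≈ 11.21 days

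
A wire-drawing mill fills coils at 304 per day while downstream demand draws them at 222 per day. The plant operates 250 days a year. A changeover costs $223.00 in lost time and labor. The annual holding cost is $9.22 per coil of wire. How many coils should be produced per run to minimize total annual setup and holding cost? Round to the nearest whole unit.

Q* ≈ 3,155 coils

Annual demand D = 222 × 250 = 55,500.
Production build-up factor (1 − d/p) = 1 − 222/304 = 0.2697.
Q* = √(2DS / (H(1 − d/p))) = √(2 × 55,500 × 223 / (9.22 × 0.2697)).
= √(24,753,000 / 2.487) ≈ 3154.847.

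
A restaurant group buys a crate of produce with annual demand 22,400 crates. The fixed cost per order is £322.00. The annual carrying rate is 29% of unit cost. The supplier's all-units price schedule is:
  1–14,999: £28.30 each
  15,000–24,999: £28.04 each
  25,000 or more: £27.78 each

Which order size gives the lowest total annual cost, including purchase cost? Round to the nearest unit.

Holding cost per unit per year at price C is H = 0.29·C.
Evaluate total cost at each tier's feasible EOQ or, if the EOQ is below the tier, at the tier's minimum quantity.
EOQ at £28.30 = 1325.8 (feasible in tier 1): TC = 22,400×£28.30 + (22,400/1325.8)×322 + (1325.8/2)×0.29×£28.30 = £644,800.76.
EOQ at £28.04 = 1331.9 < 15000, so use break Q=15000: TC = 22,400×£28.04 + (22,400/15000.0)×322 + (15000.0/2)×0.29×£28.04 = £689,563.85.
EOQ at £27.78 = 1338.1 < 25000, so use break Q=25000: TC = 22,400×£27.78 + (22,400/25000.0)×322 + (25000.0/2)×0.29×£27.78 = £723,263.01.
Lowest total cost is £644,800.76 at Q = 1325.8.

Q* ≈ 1,326 crates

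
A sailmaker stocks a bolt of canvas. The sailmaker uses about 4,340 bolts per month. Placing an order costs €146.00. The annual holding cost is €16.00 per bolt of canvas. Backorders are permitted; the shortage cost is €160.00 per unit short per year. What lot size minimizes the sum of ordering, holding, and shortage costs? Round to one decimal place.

Q* ≈ 1,022.5 bolts

Annual demand D = 4,340 × 12 = 52,080.
With planned backorders, Q* = √(2DS/H) · √((H+B)/B).
√(2DS/H) = √(2 × 52,080 × 146 / 16) = 974.915.
√((H+B)/B) = √((16+160)/160) = 1.0488.
Q* ≈ 1022.500.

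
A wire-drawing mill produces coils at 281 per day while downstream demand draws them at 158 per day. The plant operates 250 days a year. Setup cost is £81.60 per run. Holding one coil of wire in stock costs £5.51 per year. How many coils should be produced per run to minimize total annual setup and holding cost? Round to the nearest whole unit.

Q* ≈ 1,635 coils

Annual demand D = 158 × 250 = 39,500.
Production build-up factor (1 − d/p) = 1 − 158/281 = 0.4377.
Q* = √(2DS / (H(1 − d/p))) = √(2 × 39,500 × 81.6 / (5.51 × 0.4377)).
= √(6,446,400 / 2.4119) ≈ 1634.871.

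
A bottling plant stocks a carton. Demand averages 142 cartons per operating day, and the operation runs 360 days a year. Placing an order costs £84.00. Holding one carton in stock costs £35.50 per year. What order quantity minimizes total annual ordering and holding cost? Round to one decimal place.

Q* ≈ 491.9 cartons

Annual demand D = 142 × 360 = 51,120.
EOQ = √(2DS / H) = √(2 × 51,120 × 84 / 35.5).
= √(8,588,160 / 35.5) = √241,920 ≈ 491.854.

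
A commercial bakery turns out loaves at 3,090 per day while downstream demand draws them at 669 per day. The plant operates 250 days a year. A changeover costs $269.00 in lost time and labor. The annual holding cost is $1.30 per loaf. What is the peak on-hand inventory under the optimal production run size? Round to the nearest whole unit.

I_max ≈ 7,364 loaves

Annual demand D = 669 × 250 = 167,250.
Production build-up factor (1 − d/p) = 1 − 669/3,090 = 0.7835.
Q* = √(2DS / (H(1 − d/p))) = √(2 × 167,250 × 269 / (1.3 × 0.7835)).
= √(89,980,500 / 1.0185) ≈ 9399.059.
Maximum inventory = Q*(1 − d/p) = 9399.059 × 0.7835 ≈ 7364.117.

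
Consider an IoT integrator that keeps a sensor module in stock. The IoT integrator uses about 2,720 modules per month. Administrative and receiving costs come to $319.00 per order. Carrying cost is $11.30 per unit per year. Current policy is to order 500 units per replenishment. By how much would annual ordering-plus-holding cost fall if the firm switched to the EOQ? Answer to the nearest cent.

Extra cost ≈ $8,309.35 per year

Annual demand D = 2,720 × 12 = 32,640.
EOQ = √(2DS/H) = √(2 × 32,640 × 319 / 11.3) ≈ 1357.52.
Cost at Q* = (D/Q*)S + (Q*/2)H = √(2DSH) ≈ $15,339.97.
Cost at Q = 500: (32,640/500)×319 + (500/2)×11.3 = $20,824.32 + $2,825.00 = $23,649.32.
Excess = $23,649.32 − $15,339.97 = $8,309.35.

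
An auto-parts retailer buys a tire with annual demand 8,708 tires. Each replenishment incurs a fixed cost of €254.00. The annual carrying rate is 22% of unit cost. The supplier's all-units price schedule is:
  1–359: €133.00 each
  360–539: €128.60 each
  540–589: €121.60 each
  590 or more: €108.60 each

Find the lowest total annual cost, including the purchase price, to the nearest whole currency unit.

Holding cost per unit per year at price C is H = 0.22·C.
Evaluate total cost at each tier's feasible EOQ or, if the EOQ is below the tier, at the tier's minimum quantity.
Tier 1 (€133.00): EOQ = 388.8 exceeds tier's upper bound 359, so this tier is dominated.
EOQ at €128.60 = 395.4 (feasible in tier 2): TC = 8,708×€128.60 + (8,708/395.4)×254 + (395.4/2)×0.22×€128.60 = €1,131,036.04.
EOQ at €121.60 = 406.6 < 540, so use break Q=540: TC = 8,708×€121.60 + (8,708/540.0)×254 + (540.0/2)×0.22×€121.60 = €1,070,211.83.
EOQ at €108.60 = 430.3 < 590, so use break Q=590: TC = 8,708×€108.60 + (8,708/590.0)×254 + (590.0/2)×0.22×€108.60 = €956,485.81.
Lowest total cost among the candidates is at Q = 590.0.

TC* ≈ €956,486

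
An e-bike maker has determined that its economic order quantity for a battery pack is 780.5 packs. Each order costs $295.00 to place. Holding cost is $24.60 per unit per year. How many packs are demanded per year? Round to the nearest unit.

Squaring Q* = √(2DS/H) gives Q*² = 2DS/H.
From Q* = √(2DS/H): D = Q*²H / (2S) = 780.5² × 24.6 / (2 × 295) = 25399.719.

D ≈ 25,400 packs per year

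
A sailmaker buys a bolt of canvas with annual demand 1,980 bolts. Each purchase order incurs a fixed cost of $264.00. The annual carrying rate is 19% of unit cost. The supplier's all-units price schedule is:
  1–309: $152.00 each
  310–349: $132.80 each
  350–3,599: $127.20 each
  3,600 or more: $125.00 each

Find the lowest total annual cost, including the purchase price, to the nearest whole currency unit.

Holding cost per unit per year at price C is H = 0.19·C.
Candidates are each tier's EOQ (if it falls in that tier) and each price-break quantity.
EOQ at $152.00 = 190.3 (feasible in tier 1): TC = 1,980×$152.00 + (1,980/190.3)×264 + (190.3/2)×0.19×$152.00 = $306,454.75.
EOQ at $132.80 = 203.6 < 310, so use break Q=310: TC = 1,980×$132.80 + (1,980/310.0)×264 + (310.0/2)×0.19×$132.80 = $268,541.15.
EOQ at $127.20 = 208.0 < 350, so use break Q=350: TC = 1,980×$127.20 + (1,980/350.0)×264 + (350.0/2)×0.19×$127.20 = $257,578.89.
EOQ at $125.00 = 209.8 < 3600, so use break Q=3600: TC = 1,980×$125.00 + (1,980/3600.0)×264 + (3600.0/2)×0.19×$125.00 = $290,395.20.
Lowest total cost among the candidates is at Q = 350.0.

TC* ≈ $257,579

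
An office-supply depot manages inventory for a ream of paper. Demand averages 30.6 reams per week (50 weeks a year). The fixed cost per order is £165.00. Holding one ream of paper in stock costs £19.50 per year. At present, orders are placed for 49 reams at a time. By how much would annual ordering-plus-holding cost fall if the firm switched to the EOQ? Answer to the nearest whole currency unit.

Extra cost ≈ £2,492 per year

Annual demand D = 30.6 × 50 = 1,530.
EOQ = √(2DS/H) = √(2 × 1,530 × 165 / 19.5) ≈ 160.91.
Cost at Q* = (D/Q*)S + (Q*/2)H = √(2DSH) ≈ £3,137.76.
Cost at Q = 49: (1,530/49)×165 + (49/2)×19.5 = £5,152.04 + £477.75 = £5,629.79.
Excess = £5,629.79 − £3,137.76 = £2,492.03.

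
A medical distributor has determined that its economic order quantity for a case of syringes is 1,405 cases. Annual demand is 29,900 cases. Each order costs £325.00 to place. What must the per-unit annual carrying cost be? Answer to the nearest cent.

H ≈ £9.85

The basic EOQ model gives Q* = √(2DS/H); rearrange for the unknown.
From Q* = √(2DS/H): H = 2DS / Q*² = 2 × 29,900 × 325 / 1,405² = 9.8454.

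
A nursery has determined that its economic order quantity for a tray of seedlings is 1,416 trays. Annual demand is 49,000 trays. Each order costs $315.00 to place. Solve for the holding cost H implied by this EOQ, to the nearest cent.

Invert the EOQ relation Q*² = 2DS/H.
From Q* = √(2DS/H): H = 2DS / Q*² = 2 × 49,000 × 315 / 1,416² = 15.3961.

H ≈ $15.40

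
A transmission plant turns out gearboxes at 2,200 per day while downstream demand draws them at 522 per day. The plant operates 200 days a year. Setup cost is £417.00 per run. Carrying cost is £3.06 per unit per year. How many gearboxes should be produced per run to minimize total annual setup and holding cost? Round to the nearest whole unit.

Annual demand D = 522 × 200 = 104,400.
Production build-up factor (1 − d/p) = 1 − 522/2,200 = 0.7627.
Q* = √(2DS / (H(1 − d/p))) = √(2 × 104,400 × 417 / (3.06 × 0.7627)).
= √(87,069,600 / 2.3339) ≈ 6107.844.

Q* ≈ 6,108 gearboxes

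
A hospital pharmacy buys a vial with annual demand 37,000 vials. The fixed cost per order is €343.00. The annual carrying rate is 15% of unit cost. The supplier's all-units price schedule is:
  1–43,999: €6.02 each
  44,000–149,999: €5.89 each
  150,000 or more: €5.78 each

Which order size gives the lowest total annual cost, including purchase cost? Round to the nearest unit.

Q* ≈ 5,302 vials

Holding cost per unit per year at price C is H = 0.15·C.
Candidates are each tier's EOQ (if it falls in that tier) and each price-break quantity.
EOQ at €6.02 = 5301.7 (feasible in tier 1): TC = 37,000×€6.02 + (37,000/5301.7)×343 + (5301.7/2)×0.15×€6.02 = €227,527.48.
EOQ at €5.89 = 5359.9 < 44000, so use break Q=44000: TC = 37,000×€5.89 + (37,000/44000.0)×343 + (44000.0/2)×0.15×€5.89 = €237,655.43.
EOQ at €5.78 = 5410.7 < 150000, so use break Q=150000: TC = 37,000×€5.78 + (37,000/150000.0)×343 + (150000.0/2)×0.15×€5.78 = €278,969.61.
Lowest total cost is €227,527.48 at Q = 5301.7.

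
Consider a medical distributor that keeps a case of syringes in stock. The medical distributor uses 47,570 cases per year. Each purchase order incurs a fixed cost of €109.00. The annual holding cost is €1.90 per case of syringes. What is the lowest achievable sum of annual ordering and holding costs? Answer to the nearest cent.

TC* ≈ €4,438.86

EOQ = √(2DS/H) = √(2 × 47,570 × 109 / 1.9) ≈ 2336.24.
At the optimum the two cost components are equal, so total cost = 2·(Q*/2)H = Q*·H.
Minimum total = √(2DSH) = √(2 × 47,570 × 109 × 1.9) ≈ 4438.862.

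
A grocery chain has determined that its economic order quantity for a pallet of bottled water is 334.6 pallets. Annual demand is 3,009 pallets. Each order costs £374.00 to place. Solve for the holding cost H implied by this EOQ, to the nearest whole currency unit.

H ≈ £20

Squaring Q* = √(2DS/H) gives Q*² = 2DS/H.
From Q* = √(2DS/H): H = 2DS / Q*² = 2 × 3,009 × 374 / 334.6² = 20.1035.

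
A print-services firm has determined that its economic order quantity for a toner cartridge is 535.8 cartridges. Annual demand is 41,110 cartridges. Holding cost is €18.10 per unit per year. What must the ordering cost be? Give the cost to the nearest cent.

The basic EOQ model gives Q* = √(2DS/H); rearrange for the unknown.
From Q* = √(2DS/H): S = Q*²H / (2D) = 535.8² × 18.1 / (2 × 41,110) = 63.1985.

S ≈ €63.20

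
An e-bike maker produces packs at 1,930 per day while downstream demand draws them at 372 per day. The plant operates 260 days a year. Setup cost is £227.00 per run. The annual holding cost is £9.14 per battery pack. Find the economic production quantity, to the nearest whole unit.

Q* ≈ 2,440 packs

Annual demand D = 372 × 260 = 96,720.
Production build-up factor (1 − d/p) = 1 − 372/1,930 = 0.8073.
Q* = √(2DS / (H(1 − d/p))) = √(2 × 96,720 × 227 / (9.14 × 0.8073)).
= √(43,910,880 / 7.3783) ≈ 2439.540.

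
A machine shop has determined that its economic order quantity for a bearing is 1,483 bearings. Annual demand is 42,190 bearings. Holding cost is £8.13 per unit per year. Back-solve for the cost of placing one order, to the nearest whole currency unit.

S ≈ £212

Squaring Q* = √(2DS/H) gives Q*² = 2DS/H.
From Q* = √(2DS/H): S = Q*²H / (2D) = 1,483² × 8.13 / (2 × 42,190) = 211.9012.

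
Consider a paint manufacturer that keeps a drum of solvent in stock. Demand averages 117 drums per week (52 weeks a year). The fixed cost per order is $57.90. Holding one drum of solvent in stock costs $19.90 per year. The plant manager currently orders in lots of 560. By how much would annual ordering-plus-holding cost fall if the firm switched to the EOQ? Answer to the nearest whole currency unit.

Annual demand D = 117 × 52 = 6,084.
EOQ = √(2DS/H) = √(2 × 6,084 × 57.9 / 19.9) ≈ 188.16.
Cost at Q* = (D/Q*)S + (Q*/2)H = √(2DSH) ≈ $3,744.34.
Cost at Q = 560: (6,084/560)×57.9 + (560/2)×19.9 = $629.04 + $5,572.00 = $6,201.04.
Excess = $6,201.04 − $3,744.34 = $2,456.70.

Extra cost ≈ $2,457 per year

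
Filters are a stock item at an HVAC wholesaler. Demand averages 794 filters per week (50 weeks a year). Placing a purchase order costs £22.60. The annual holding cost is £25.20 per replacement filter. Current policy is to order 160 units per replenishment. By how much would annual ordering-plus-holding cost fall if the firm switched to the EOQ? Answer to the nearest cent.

Annual demand D = 794 × 50 = 39,700.
EOQ = √(2DS/H) = √(2 × 39,700 × 22.6 / 25.2) ≈ 266.85.
Cost at Q* = (D/Q*)S + (Q*/2)H = √(2DSH) ≈ £6,724.57.
Cost at Q = 160: (39,700/160)×22.6 + (160/2)×25.2 = £5,607.62 + £2,016.00 = £7,623.62.
Excess = £7,623.62 − £6,724.57 = £899.05.

Extra cost ≈ £899.05 per year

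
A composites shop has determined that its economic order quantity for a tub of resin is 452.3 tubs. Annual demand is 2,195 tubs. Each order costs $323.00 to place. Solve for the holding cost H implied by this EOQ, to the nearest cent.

Invert the EOQ relation Q*² = 2DS/H.
From Q* = √(2DS/H): H = 2DS / Q*² = 2 × 2,195 × 323 / 452.3² = 6.9313.

H ≈ $6.93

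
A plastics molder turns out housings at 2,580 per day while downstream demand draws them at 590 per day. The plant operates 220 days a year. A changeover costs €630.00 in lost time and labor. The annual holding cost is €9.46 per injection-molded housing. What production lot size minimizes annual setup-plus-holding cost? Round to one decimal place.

Annual demand D = 590 × 220 = 129,800.
Production build-up factor (1 − d/p) = 1 − 590/2,580 = 0.7713.
Q* = √(2DS / (H(1 − d/p))) = √(2 × 129,800 × 630 / (9.46 × 0.7713)).
= √(163,548,000 / 7.2967) ≈ 4734.350.

Q* ≈ 4,734.4 housings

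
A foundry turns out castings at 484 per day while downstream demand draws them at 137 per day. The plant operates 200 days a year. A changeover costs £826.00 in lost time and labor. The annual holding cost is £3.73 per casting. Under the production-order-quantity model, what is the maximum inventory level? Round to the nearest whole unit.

I_max ≈ 2,950 castings

Annual demand D = 137 × 200 = 27,400.
Production build-up factor (1 − d/p) = 1 − 137/484 = 0.7169.
Q* = √(2DS / (H(1 − d/p))) = √(2 × 27,400 × 826 / (3.73 × 0.7169)).
= √(45,264,800 / 2.6742) ≈ 4114.185.
Maximum inventory = Q*(1 − d/p) = 4114.185 × 0.7169 ≈ 2949.633.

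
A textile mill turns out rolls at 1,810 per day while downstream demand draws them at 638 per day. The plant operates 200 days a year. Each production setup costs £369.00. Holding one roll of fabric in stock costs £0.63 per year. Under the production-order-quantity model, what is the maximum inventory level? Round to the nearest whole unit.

Annual demand D = 638 × 200 = 127,600.
Production build-up factor (1 − d/p) = 1 − 638/1,810 = 0.6475.
Q* = √(2DS / (H(1 − d/p))) = √(2 × 127,600 × 369 / (0.63 × 0.6475)).
= √(94,168,800 / 0.4079) ≈ 15193.531.
Maximum inventory = Q*(1 − d/p) = 15193.531 × 0.6475 ≈ 9838.021.

I_max ≈ 9,838 rolls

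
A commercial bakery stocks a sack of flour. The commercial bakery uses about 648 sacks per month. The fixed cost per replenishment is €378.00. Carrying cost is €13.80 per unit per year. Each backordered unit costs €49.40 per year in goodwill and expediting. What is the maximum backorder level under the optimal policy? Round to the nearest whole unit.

Annual demand D = 648 × 12 = 7,776.
With planned backorders, Q* = √(2DS/H) · √((H+B)/B).
√(2DS/H) = √(2 × 7,776 × 378 / 13.8) = 652.679.
√((H+B)/B) = √((13.8+49.4)/49.4) = 1.1311.
Q* ≈ 738.235.
S* = Q* · H/(H+B) = 738.235 × 13.8/63.2 ≈ 161.197.

S* ≈ 161 sacks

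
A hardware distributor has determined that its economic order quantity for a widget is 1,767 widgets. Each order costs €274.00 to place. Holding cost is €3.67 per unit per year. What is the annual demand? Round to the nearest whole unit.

Invert the EOQ relation Q*² = 2DS/H.
From Q* = √(2DS/H): D = Q*²H / (2S) = 1,767² × 3.67 / (2 × 274) = 20910.220.

D ≈ 20,910 widgets per year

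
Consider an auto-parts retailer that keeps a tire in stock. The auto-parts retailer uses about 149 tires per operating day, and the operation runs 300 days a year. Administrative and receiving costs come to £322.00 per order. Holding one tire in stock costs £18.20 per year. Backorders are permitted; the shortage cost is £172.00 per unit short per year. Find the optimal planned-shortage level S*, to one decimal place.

Annual demand D = 149 × 300 = 44,700.
With planned backorders, Q* = √(2DS/H) · √((H+B)/B).
√(2DS/H) = √(2 × 44,700 × 322 / 18.2) = 1257.653.
√((H+B)/B) = √((18.2+172)/172) = 1.0516.
Q* ≈ 1322.519.
S* = Q* · H/(H+B) = 1322.519 × 18.2/190.2 ≈ 126.550.

S* ≈ 126.6 tires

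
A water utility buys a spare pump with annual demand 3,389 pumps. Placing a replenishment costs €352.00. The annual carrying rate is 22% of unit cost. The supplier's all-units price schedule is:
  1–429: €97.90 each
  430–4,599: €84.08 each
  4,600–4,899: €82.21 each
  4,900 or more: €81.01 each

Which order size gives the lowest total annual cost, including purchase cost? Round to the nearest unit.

Q* ≈ 430 pumps

Holding cost per unit per year at price C is H = 0.22·C.
For each price level, check whether its EOQ is feasible; otherwise the best quantity at that price is the breakpoint.
EOQ at €97.90 = 332.8 (feasible in tier 1): TC = 3,389×€97.90 + (3,389/332.8)×352 + (332.8/2)×0.22×€97.90 = €338,951.54.
EOQ at €84.08 = 359.1 < 430, so use break Q=430: TC = 3,389×€84.08 + (3,389/430.0)×352 + (430.0/2)×0.22×€84.08 = €291,698.36.
EOQ at €82.21 = 363.2 < 4600, so use break Q=4600: TC = 3,389×€82.21 + (3,389/4600.0)×352 + (4600.0/2)×0.22×€82.21 = €320,467.28.
EOQ at €81.01 = 365.9 < 4900, so use break Q=4900: TC = 3,389×€81.01 + (3,389/4900.0)×352 + (4900.0/2)×0.22×€81.01 = €318,450.73.
Lowest total cost is €291,698.36 at Q = 430.0.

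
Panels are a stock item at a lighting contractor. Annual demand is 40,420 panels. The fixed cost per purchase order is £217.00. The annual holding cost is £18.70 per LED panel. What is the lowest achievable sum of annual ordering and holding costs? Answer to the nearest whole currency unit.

TC* ≈ £18,112

The optimal lot size = √(2DS/H) = √(2 × 40,420 × 217 / 18.7) ≈ 968.55.
At the optimum the two cost components are equal, so total cost = 2·(Q*/2)H = Q*·H.
Minimum total = √(2DSH) = √(2 × 40,420 × 217 × 18.7) ≈ 18111.892.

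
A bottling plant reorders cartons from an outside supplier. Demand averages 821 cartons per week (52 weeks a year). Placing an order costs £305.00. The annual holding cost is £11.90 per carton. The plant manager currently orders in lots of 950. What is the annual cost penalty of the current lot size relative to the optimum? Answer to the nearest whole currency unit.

Annual demand D = 821 × 52 = 42,692.
EOQ = √(2DS/H) = √(2 × 42,692 × 305 / 11.9) ≈ 1479.33.
Cost at Q* = (D/Q*)S + (Q*/2)H = √(2DSH) ≈ £17,604.01.
Cost at Q = 950: (42,692/950)×305 + (950/2)×11.9 = £13,706.38 + £5,652.50 = £19,358.88.
Excess = £19,358.88 − £17,604.01 = £1,754.87.

Extra cost ≈ £1,755 per year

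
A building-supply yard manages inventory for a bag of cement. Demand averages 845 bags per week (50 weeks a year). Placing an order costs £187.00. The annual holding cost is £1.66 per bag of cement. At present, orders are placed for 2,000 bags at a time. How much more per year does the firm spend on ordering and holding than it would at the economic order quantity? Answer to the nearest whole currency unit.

Extra cost ≈ £489 per year

Annual demand D = 845 × 50 = 42,250.
EOQ = √(2DS/H) = √(2 × 42,250 × 187 / 1.66) ≈ 3085.28.
Cost at Q* = (D/Q*)S + (Q*/2)H = √(2DSH) ≈ £5,121.57.
Cost at Q = 2,000: (42,250/2,000)×187 + (2,000/2)×1.66 = £3,950.38 + £1,660.00 = £5,610.38.
Excess = £5,610.38 − £5,121.57 = £488.80.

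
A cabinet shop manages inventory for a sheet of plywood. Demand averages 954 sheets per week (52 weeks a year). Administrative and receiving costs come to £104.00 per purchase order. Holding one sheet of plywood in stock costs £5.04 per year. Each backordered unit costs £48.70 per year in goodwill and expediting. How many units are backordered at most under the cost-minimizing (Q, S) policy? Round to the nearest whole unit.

S* ≈ 141 sheets

Annual demand D = 954 × 52 = 49,608.
With planned backorders, Q* = √(2DS/H) · √((H+B)/B).
√(2DS/H) = √(2 × 49,608 × 104 / 5.04) = 1430.844.
√((H+B)/B) = √((5.04+48.7)/48.7) = 1.0505.
Q* ≈ 1503.061.
S* = Q* · H/(H+B) = 1503.061 × 5.04/53.74 ≈ 140.964.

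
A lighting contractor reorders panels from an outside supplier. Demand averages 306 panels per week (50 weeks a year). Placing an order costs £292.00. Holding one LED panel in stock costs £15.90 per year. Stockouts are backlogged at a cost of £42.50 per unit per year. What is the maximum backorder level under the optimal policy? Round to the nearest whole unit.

S* ≈ 239 panels

Annual demand D = 306 × 50 = 15,300.
With planned backorders, Q* = √(2DS/H) · √((H+B)/B).
√(2DS/H) = √(2 × 15,300 × 292 / 15.9) = 749.641.
√((H+B)/B) = √((15.9+42.5)/42.5) = 1.1722.
Q* ≈ 878.750.
S* = Q* · H/(H+B) = 878.750 × 15.9/58.4 ≈ 239.249.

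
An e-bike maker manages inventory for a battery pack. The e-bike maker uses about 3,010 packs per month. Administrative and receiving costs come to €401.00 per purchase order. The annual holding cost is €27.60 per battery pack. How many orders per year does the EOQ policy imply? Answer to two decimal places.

Annual demand D = 3,010 × 12 = 36,120.
EOQ = √(2DS/H) = √(2 × 36,120 × 401 / 27.6) ≈ 1024.49.
Orders per year = D / Q* = 36,120 / 1024.49 ≈ 35.257.

N ≈ 35.26 orders per year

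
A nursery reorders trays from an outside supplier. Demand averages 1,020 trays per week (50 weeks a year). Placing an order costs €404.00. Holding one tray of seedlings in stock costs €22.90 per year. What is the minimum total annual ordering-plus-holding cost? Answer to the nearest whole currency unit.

TC* ≈ €30,719

Annual demand D = 1,020 × 50 = 51,000.
Q* = √(2DS/H) = √(2 × 51,000 × 404 / 22.9) ≈ 1341.45.
At Q*, ordering cost (D/Q*)S equals holding cost (Q*/2)H, each = √(DSH/2).
Minimum total = √(2DSH) = √(2 × 51,000 × 404 × 22.9) ≈ 30719.102.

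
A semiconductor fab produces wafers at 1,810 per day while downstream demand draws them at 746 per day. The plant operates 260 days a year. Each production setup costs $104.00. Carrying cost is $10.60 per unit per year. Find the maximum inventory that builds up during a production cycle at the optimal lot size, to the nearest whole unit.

Annual demand D = 746 × 260 = 193,960.
Production build-up factor (1 − d/p) = 1 − 746/1,810 = 0.5878.
Q* = √(2DS / (H(1 − d/p))) = √(2 × 193,960 × 104 / (10.6 × 0.5878)).
= √(40,343,680 / 6.2312) ≈ 2544.505.
Maximum inventory = Q*(1 − d/p) = 2544.505 × 0.5878 ≈ 1495.775.

I_max ≈ 1,496 wafers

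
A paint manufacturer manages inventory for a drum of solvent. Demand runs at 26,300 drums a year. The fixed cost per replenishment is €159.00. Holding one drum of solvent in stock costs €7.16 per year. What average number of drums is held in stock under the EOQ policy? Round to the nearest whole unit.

Average inventory ≈ 540 drums

The optimal lot size = √(2DS/H) = √(2 × 26,300 × 159 / 7.16) ≈ 1080.77.
Average inventory = Q*/2 ≈ 1080.77 / 2 = 540.387.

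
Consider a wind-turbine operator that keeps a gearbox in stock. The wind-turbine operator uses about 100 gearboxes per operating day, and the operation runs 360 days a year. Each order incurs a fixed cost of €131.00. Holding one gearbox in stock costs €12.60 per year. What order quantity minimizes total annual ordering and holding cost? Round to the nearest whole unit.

Annual demand D = 100 × 360 = 36,000.
EOQ = √(2DS / H) = √(2 × 36,000 × 131 / 12.6).
= √(9,432,000 / 12.6) = √748,571.4286 ≈ 865.200.

Q* ≈ 865 gearboxes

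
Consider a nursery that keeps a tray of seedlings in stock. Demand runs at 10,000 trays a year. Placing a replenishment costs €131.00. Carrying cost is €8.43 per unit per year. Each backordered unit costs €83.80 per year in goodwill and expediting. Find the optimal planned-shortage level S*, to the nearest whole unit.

S* ≈ 53 trays

With planned backorders, Q* = √(2DS/H) · √((H+B)/B).
√(2DS/H) = √(2 × 10,000 × 131 / 8.43) = 557.490.
√((H+B)/B) = √((8.43+83.8)/83.8) = 1.0491.
Q* ≈ 584.859.
S* = Q* · H/(H+B) = 584.859 × 8.43/92.23 ≈ 53.457.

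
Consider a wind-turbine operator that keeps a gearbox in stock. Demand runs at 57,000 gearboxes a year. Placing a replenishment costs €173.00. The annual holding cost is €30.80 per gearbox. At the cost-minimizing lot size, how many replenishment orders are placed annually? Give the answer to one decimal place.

Q* = √(2DS/H) = √(2 × 57,000 × 173 / 30.8) ≈ 800.20.
Orders per year = D / Q* = 57,000 / 800.20 ≈ 71.232.

N ≈ 71.2 orders per year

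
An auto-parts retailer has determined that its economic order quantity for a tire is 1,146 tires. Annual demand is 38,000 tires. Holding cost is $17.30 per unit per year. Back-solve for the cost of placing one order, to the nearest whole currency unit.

S ≈ $299

Invert the EOQ relation Q*² = 2DS/H.
From Q* = √(2DS/H): S = Q*²H / (2D) = 1,146² × 17.3 / (2 × 38,000) = 298.9522.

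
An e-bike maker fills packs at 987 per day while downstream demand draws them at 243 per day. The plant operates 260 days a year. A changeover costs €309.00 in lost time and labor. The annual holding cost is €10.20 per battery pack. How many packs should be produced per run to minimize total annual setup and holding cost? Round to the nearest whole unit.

Q* ≈ 2,253 packs

Annual demand D = 243 × 260 = 63,180.
Production build-up factor (1 − d/p) = 1 − 243/987 = 0.7538.
Q* = √(2DS / (H(1 − d/p))) = √(2 × 63,180 × 309 / (10.2 × 0.7538)).
= √(39,045,240 / 7.6888) ≈ 2253.492.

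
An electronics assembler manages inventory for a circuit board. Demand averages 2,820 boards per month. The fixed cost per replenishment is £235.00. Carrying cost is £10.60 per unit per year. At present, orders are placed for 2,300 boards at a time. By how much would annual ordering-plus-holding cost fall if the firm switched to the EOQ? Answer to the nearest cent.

Extra cost ≈ £2,663.31 per year

Annual demand D = 2,820 × 12 = 33,840.
EOQ = √(2DS/H) = √(2 × 33,840 × 235 / 10.6) ≈ 1224.93.
Cost at Q* = (D/Q*)S + (Q*/2)H = √(2DSH) ≈ £12,984.26.
Cost at Q = 2,300: (33,840/2,300)×235 + (2,300/2)×10.6 = £3,457.57 + £12,190.00 = £15,647.57.
Excess = £15,647.57 − £12,984.26 = £2,663.31.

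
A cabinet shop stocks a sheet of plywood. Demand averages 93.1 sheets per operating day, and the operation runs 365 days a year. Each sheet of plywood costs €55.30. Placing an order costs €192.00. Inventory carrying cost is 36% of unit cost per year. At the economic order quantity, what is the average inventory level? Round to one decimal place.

Average inventory ≈ 404.8 sheets

Annual demand D = 93.1 × 365 = 33,981.5.
Holding cost H = 0.36 × €55.30 = €19.9080 per unit per year.
The optimal lot size = √(2DS/H) = √(2 × 33,981.5 × 192 / 19.908) ≈ 809.60.
Average inventory = Q*/2 ≈ 809.60 / 2 = 404.802.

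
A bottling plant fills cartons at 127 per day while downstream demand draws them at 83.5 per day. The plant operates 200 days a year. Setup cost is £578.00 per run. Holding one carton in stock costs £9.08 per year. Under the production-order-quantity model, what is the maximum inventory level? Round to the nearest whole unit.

I_max ≈ 853 cartons

Annual demand D = 83.5 × 200 = 16,700.
Production build-up factor (1 − d/p) = 1 − 83.5/127 = 0.3425.
Q* = √(2DS / (H(1 − d/p))) = √(2 × 16,700 × 578 / (9.08 × 0.3425)).
= √(19,305,200 / 3.1101) ≈ 2491.446.
Maximum inventory = Q*(1 − d/p) = 2491.446 × 0.3425 ≈ 853.369.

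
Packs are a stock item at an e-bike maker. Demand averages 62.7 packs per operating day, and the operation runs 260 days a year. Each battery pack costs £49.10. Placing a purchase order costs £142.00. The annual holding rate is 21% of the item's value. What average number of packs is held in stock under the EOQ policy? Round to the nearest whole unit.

Annual demand D = 62.7 × 260 = 16,302.
Holding cost H = 0.21 × £49.10 = £10.3110 per unit per year.
Q* = √(2DS/H) = √(2 × 16,302 × 142 / 10.311) ≈ 670.08.
Average inventory = Q*/2 ≈ 670.08 / 2 = 335.042.

Average inventory ≈ 335 packs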